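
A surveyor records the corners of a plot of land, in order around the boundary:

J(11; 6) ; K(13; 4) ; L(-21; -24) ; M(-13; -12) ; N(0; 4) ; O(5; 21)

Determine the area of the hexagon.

297.5

J→K: (11)(4) − (13)(6) = -34
K→L: (13)(-24) − (-21)(4) = -228
L→M: (-21)(-12) − (-13)(-24) = -60
M→N: (-13)(4) − (0)(-12) = -52
N→O: (0)(21) − (5)(4) = -20
O→J: (5)(6) − (11)(21) = -201
Σ = -595
Area = |Σ|/2 = 297.5.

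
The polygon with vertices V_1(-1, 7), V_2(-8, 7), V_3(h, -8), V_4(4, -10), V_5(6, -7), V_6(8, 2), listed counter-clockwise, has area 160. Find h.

-1

The doubled signed area Σ (x_i y_{i+1} − x_{i+1} y_i) is linear in h.
With h=0 it equals 303; the coefficient of h is -17 (from the two edges through V_3).
So -17·h + 303 = 2·160 = 320 ⇒ h = -1.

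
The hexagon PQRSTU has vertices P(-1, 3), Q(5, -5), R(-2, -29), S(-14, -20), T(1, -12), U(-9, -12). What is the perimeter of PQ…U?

94

|PQ| = √((6)² + (-8)²) = √100 = 10
|QR| = √((-7)² + (-24)²) = √625 = 25
|RS| = √((-12)² + (9)²) = √225 = 15
|ST| = √((15)² + (8)²) = √289 = 17
|TU| = √((-10)² + (0)²) = √100 = 10
|UP| = √((8)² + (15)²) = √289 = 17
Perimeter = 10 + 25 + 15 + 17 + 10 + 17 = 94.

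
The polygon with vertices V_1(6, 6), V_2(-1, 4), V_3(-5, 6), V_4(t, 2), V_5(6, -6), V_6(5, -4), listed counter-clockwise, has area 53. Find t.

The doubled signed area Σ (x_i y_{i+1} − x_{i+1} y_i) is linear in t.
With t=0 it equals 82; the coefficient of t is -12 (from the two edges through V_4).
So -12·t + 82 = 2·53 = 106 ⇒ t = -2.

-2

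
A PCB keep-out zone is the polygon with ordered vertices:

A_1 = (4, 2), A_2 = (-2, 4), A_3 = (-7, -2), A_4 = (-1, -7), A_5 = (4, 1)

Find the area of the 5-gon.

Cross-terms: 20, 32, 47, 27, 4  ⇒  Σ = 130
Area = |Σ|/2 = 65.

65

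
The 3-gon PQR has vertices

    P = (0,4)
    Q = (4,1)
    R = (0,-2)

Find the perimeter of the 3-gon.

16

|PQ| = √((4)² + (-3)²) = √25 = 5
|QR| = √((-4)² + (-3)²) = √25 = 5
|RP| = √((0)² + (6)²) = √36 = 6
Perimeter = 5 + 5 + 6 = 16.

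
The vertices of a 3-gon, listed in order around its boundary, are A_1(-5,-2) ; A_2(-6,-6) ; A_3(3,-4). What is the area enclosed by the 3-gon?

17

Cross-terms: 18, 42, -26  ⇒  Σ = 34
Area = |Σ|/2 = 17.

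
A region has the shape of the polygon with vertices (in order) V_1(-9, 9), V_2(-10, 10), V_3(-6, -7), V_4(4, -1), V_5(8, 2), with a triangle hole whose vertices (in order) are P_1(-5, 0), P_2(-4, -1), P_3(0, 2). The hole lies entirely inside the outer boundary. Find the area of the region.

Outer boundary:
Apply the shoelace formula: 2A = Σ (x_i·y_{i+1} − x_{i+1}·y_i), indices taken mod 5.
Cross-terms: 0, 130, 34, 16, 90  ⇒  Σ = 270
Area = |Σ|/2 = 135.
Hole:
Apply the shoelace formula: 2A = Σ (x_i·y_{i+1} − x_{i+1}·y_i), indices taken mod 3.
Σ = (5) + (-8) + (10) = 7
Area = |Σ|/2 = 3.5.
Net area = 135 − 3.5 = 131.5.

131.5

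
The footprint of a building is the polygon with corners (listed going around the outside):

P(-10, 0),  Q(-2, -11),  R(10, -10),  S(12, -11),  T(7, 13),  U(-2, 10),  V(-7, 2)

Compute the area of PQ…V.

Apply Gauss's area formula: 2A = Σ (x_i·y_{i+1} − x_{i+1}·y_i), indices taken mod 7.
P→Q: (-10)(-11) − (-2)(0) = 110
Q→R: (-2)(-10) − (10)(-11) = 130
R→S: (10)(-11) − (12)(-10) = 10
S→T: (12)(13) − (7)(-11) = 233
T→U: (7)(10) − (-2)(13) = 96
U→V: (-2)(2) − (-7)(10) = 66
V→P: (-7)(0) − (-10)(2) = 20
Σ = 665
Area = |Σ|/2 = 332.5.

332.5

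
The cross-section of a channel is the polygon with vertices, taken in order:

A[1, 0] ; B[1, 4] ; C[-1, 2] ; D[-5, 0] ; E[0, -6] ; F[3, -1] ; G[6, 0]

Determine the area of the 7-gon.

Σ = (4) + (6) + (10) + (30) + (18) + (6) + (0) = 74
Area = |Σ|/2 = 37.

37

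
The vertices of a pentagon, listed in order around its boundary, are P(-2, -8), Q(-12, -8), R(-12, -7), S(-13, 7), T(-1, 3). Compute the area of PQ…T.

Σ = (-80) + (-12) + (-175) + (-32) + (14) = -285
Area = |Σ|/2 = 142.5.

142.5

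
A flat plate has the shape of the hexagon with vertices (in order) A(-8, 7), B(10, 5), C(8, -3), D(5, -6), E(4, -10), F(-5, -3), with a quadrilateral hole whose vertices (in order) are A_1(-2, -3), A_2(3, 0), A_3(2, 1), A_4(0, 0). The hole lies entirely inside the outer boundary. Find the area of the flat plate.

Outer boundary:
A→B: (-8)(5) − (10)(7) = -110
B→C: (10)(-3) − (8)(5) = -70
C→D: (8)(-6) − (5)(-3) = -33
D→E: (5)(-10) − (4)(-6) = -26
E→F: (4)(-3) − (-5)(-10) = -62
F→A: (-5)(7) − (-8)(-3) = -59
Σ = -360
Area = |Σ|/2 = 180.
Hole:
A_1→A_2: (-2)(0) − (3)(-3) = 9
A_2→A_3: (3)(1) − (2)(0) = 3
A_3→A_4: (2)(0) − (0)(1) = 0
A_4→A_1: (0)(-3) − (-2)(0) = 0
Σ = 12
Area = |Σ|/2 = 6.
Net area = 180 − 6 = 174.

174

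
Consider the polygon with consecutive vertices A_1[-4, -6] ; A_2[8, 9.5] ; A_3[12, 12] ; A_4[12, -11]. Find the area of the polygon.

200

Apply the shoelace (surveyor's) formula: 2A = Σ (x_i·y_{i+1} − x_{i+1}·y_i), indices taken mod 4.
Σ = (10) + (-18) + (-276) + (-116) = -400
Area = |Σ|/2 = 200.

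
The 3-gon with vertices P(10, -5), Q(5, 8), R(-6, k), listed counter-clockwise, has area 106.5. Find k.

Write out the shoelace sum; only the two edges meeting at R involve k:
2·Area = [(5·k − (-6)·8) + ((-6)·(-5) − 10·k)] + 105
       = -5·k + 183 = 213
⇒ k = -6.

-6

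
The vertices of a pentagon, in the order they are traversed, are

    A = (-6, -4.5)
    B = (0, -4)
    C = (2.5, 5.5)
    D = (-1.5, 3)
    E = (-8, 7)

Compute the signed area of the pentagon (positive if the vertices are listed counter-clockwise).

Apply the surveyor's formula: 2A = Σ (x_i·y_{i+1} − x_{i+1}·y_i), indices taken mod 5.
Cross-terms: 24, 10, 15.75, 13.5, 78  ⇒  Σ = 141.25
Signed area = Σ/2 = 70.625 (positive ⇒ counter-clockwise traversal).

70.625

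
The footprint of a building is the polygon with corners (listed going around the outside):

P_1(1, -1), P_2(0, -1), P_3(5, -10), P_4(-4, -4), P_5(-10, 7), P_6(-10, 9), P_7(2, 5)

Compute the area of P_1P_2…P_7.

Apply the shoelace formula: 2A = Σ (x_i·y_{i+1} − x_{i+1}·y_i), indices taken mod 7.
Σ = (-1) + (5) + (-60) + (-68) + (-20) + (-68) + (-7) = -219
Area = |Σ|/2 = 109.5.

109.5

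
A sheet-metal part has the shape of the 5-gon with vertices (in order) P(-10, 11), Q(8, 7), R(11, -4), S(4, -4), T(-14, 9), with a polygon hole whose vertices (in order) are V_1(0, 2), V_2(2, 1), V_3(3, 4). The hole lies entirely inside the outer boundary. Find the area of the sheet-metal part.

Outer boundary:
P→Q: (-10)(7) − (8)(11) = -158
Q→R: (8)(-4) − (11)(7) = -109
R→S: (11)(-4) − (4)(-4) = -28
S→T: (4)(9) − (-14)(-4) = -20
T→P: (-14)(11) − (-10)(9) = -64
Σ = -379
Area = |Σ|/2 = 189.5.
Hole:
Apply the shoelace (surveyor's) formula: 2A = Σ (x_i·y_{i+1} − x_{i+1}·y_i), indices taken mod 3.
Σ = (-4) + (5) + (6) = 7
Area = |Σ|/2 = 3.5.
Net area = 189.5 − 3.5 = 186.

186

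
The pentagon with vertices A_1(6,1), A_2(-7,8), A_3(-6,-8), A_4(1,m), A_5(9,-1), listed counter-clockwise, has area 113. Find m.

-3

The doubled signed area Σ (x_i y_{i+1} − x_{i+1} y_i) is linear in m.
With m=0 it equals 181; the coefficient of m is -15 (from the two edges through A_4).
So -15·m + 181 = 2·113 = 226 ⇒ m = -3.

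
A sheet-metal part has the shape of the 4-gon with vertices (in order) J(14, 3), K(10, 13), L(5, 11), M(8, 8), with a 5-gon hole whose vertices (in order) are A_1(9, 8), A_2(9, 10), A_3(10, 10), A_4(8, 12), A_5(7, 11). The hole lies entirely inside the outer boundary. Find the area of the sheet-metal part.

26

Outer boundary:
Apply Gauss's area formula: 2A = Σ (x_i·y_{i+1} − x_{i+1}·y_i), indices taken mod 4.
J→K: (14)(13) − (10)(3) = 152
K→L: (10)(11) − (5)(13) = 45
L→M: (5)(8) − (8)(11) = -48
M→J: (8)(3) − (14)(8) = -88
Σ = 61
Area = |Σ|/2 = 30.5.
Hole:
Apply Gauss's area formula: 2A = Σ (x_i·y_{i+1} − x_{i+1}·y_i), indices taken mod 5.
Σ = (18) + (-10) + (40) + (4) + (-43) = 9
Area = |Σ|/2 = 4.5.
Net area = 30.5 − 4.5 = 26.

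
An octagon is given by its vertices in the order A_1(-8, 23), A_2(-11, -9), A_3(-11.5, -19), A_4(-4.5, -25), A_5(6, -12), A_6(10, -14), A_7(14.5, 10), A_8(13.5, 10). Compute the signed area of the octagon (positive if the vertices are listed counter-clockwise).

788

Apply the surveyor's formula: 2A = Σ (x_i·y_{i+1} − x_{i+1}·y_i), indices taken mod 8.
Cross-terms: 325, 105.5, 202, 204, 36, 303, 10, 390.5  ⇒  Σ = 1576
Signed area = Σ/2 = 788 (positive ⇒ counter-clockwise traversal).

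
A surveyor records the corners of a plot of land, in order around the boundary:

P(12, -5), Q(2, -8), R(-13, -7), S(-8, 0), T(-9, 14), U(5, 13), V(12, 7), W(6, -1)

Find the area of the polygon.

Apply the surveyor's formula: 2A = Σ (x_i·y_{i+1} − x_{i+1}·y_i), indices taken mod 8.
P→Q: (12)(-8) − (2)(-5) = -86
Q→R: (2)(-7) − (-13)(-8) = -118
R→S: (-13)(0) − (-8)(-7) = -56
S→T: (-8)(14) − (-9)(0) = -112
T→U: (-9)(13) − (5)(14) = -187
U→V: (5)(7) − (12)(13) = -121
V→W: (12)(-1) − (6)(7) = -54
W→P: (6)(-5) − (12)(-1) = -18
Σ = -752
Area = |Σ|/2 = 376.

376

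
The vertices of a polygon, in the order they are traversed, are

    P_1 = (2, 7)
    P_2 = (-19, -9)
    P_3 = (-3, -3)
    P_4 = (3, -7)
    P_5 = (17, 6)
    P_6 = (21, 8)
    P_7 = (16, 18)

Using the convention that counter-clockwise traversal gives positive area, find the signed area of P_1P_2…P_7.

Apply the shoelace (surveyor's) formula: 2A = Σ (x_i·y_{i+1} − x_{i+1}·y_i), indices taken mod 7.
Cross-terms: 115, 30, 30, 137, 10, 250, 76  ⇒  Σ = 648
Signed area = Σ/2 = 324 (positive ⇒ counter-clockwise traversal).

324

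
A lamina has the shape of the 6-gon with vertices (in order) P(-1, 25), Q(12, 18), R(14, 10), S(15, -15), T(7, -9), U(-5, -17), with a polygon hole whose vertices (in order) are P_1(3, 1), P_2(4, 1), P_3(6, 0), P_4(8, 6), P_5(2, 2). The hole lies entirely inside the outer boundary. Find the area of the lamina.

558.5

Outer boundary:
Apply Gauss's area formula: 2A = Σ (x_i·y_{i+1} − x_{i+1}·y_i), indices taken mod 6.
P→Q: (-1)(18) − (12)(25) = -318
Q→R: (12)(10) − (14)(18) = -132
R→S: (14)(-15) − (15)(10) = -360
S→T: (15)(-9) − (7)(-15) = -30
T→U: (7)(-17) − (-5)(-9) = -164
U→P: (-5)(25) − (-1)(-17) = -142
Σ = -1146
Area = |Σ|/2 = 573.
Hole:
Σ = (-1) + (-6) + (36) + (4) + (-4) = 29
Area = |Σ|/2 = 14.5.
Net area = 573 − 14.5 = 558.5.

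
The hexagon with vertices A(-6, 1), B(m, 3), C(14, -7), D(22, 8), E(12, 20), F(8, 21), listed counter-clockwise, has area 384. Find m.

The doubled signed area Σ (x_i y_{i+1} − x_{i+1} y_i) is linear in m.
With m=0 it equals 776; the coefficient of m is -8 (from the two edges through B).
So -8·m + 776 = 2·384 = 768 ⇒ m = 1.

1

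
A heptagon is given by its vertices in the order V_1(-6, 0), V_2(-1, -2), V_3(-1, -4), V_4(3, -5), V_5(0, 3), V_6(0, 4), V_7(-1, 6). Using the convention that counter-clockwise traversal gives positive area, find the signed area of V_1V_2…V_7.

Cross-terms: 12, 2, 17, 9, 0, 4, 36  ⇒  Σ = 80
Signed area = Σ/2 = 40 (positive ⇒ counter-clockwise traversal).

40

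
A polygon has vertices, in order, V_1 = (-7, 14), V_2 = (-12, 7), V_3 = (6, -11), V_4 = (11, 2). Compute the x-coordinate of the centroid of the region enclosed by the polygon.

22/255

Apply Gauss's area formula. First the cross-terms c_i = x_i·y_{i+1} − x_{i+1}·y_i:
  119, 90, 133, 168  ⇒  2A = 510, A = 255.
Then Σ (x_i + x_{i+1})·c_i = 132, so x̄ = 132 / (6·255) = 22/255.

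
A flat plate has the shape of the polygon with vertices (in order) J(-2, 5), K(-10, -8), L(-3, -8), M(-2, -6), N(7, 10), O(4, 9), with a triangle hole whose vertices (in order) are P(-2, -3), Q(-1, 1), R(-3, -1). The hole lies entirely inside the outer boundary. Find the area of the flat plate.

100.5

Outer boundary:
Apply the shoelace (surveyor's) formula: 2A = Σ (x_i·y_{i+1} − x_{i+1}·y_i), indices taken mod 6.
Σ = (66) + (56) + (2) + (22) + (23) + (38) = 207
Area = |Σ|/2 = 103.5.
Hole:
Apply the shoelace (surveyor's) formula: 2A = Σ (x_i·y_{i+1} − x_{i+1}·y_i), indices taken mod 3.
Σ = (-5) + (4) + (7) = 6
Area = |Σ|/2 = 3.
Net area = 103.5 − 3 = 100.5.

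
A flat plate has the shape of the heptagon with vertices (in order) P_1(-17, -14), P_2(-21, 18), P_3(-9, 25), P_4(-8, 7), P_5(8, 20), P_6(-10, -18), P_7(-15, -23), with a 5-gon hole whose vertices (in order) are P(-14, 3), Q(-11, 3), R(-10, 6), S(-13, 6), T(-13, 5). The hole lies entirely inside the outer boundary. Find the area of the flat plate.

Outer boundary:
Apply the surveyor's formula: 2A = Σ (x_i·y_{i+1} − x_{i+1}·y_i), indices taken mod 7.
Σ = (-600) + (-363) + (137) + (-216) + (56) + (-40) + (-181) = -1207
Area = |Σ|/2 = 603.5.
Hole:
Σ = (-9) + (-36) + (18) + (13) + (31) = 17
Area = |Σ|/2 = 8.5.
Net area = 603.5 − 8.5 = 595.

595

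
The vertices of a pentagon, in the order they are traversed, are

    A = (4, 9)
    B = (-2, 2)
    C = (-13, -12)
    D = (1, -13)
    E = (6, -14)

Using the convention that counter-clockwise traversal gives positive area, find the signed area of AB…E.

Σ = (26) + (50) + (181) + (64) + (110) = 431
Signed area = Σ/2 = 215.5 (positive ⇒ counter-clockwise traversal).

215.5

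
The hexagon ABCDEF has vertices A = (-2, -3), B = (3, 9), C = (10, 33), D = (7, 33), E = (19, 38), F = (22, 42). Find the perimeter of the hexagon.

110

|AB| = √((5)² + (12)²) = √169 = 13
|BC| = √((7)² + (24)²) = √625 = 25
|CD| = √((-3)² + (0)²) = √9 = 3
|DE| = √((12)² + (5)²) = √169 = 13
|EF| = √((3)² + (4)²) = √25 = 5
|FA| = √((-24)² + (-45)²) = √2601 = 51
Perimeter = 13 + 25 + 3 + 13 + 5 + 51 = 110.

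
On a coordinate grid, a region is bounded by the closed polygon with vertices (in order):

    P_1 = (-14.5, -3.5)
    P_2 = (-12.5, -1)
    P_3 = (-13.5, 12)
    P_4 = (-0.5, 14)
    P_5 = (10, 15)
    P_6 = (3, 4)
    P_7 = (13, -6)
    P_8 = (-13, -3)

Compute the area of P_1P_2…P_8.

Apply the surveyor's formula: 2A = Σ (x_i·y_{i+1} − x_{i+1}·y_i), indices taken mod 8.
P_1→P_2: (-14.5)(-1) − (-12.5)(-3.5) = -29.25
P_2→P_3: (-12.5)(12) − (-13.5)(-1) = -163.5
P_3→P_4: (-13.5)(14) − (-0.5)(12) = -183
P_4→P_5: (-0.5)(15) − (10)(14) = -147.5
P_5→P_6: (10)(4) − (3)(15) = -5
P_6→P_7: (3)(-6) − (13)(4) = -70
P_7→P_8: (13)(-3) − (-13)(-6) = -117
P_8→P_1: (-13)(-3.5) − (-14.5)(-3) = 2
Σ = -713.25
Area = |Σ|/2 = 356.625.

356.625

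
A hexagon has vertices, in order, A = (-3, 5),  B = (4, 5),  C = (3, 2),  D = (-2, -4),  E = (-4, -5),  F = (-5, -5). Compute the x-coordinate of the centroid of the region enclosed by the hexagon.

-103/101

Apply the shoelace (surveyor's) formula. First the cross-terms c_i = x_i·y_{i+1} − x_{i+1}·y_i:
  -35, -7, -8, -6, -5, -40  ⇒  2A = -101, A = -50.5.
Then Σ (x_i + x_{i+1})·c_i = 309, so x̄ = 309 / (6·(-50.5)) = -103/101.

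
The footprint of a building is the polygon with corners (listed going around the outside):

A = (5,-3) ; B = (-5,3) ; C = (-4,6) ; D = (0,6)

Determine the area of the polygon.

Cross-terms: 0, -18, -24, -30  ⇒  Σ = -72
Area = |Σ|/2 = 36.

36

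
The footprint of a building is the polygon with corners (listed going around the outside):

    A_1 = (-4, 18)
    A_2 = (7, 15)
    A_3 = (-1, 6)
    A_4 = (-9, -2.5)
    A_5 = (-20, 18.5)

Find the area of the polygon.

Apply the surveyor's formula: 2A = Σ (x_i·y_{i+1} − x_{i+1}·y_i), indices taken mod 5.
Σ = (-186) + (57) + (56.5) + (-216.5) + (-286) = -575
Area = |Σ|/2 = 287.5.

287.5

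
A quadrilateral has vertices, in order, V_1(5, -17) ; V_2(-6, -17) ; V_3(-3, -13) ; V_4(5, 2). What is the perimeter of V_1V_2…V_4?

52

|V_1V_2| = √((-11)² + (0)²) = √121 = 11
|V_2V_3| = √((3)² + (4)²) = √25 = 5
|V_3V_4| = √((8)² + (15)²) = √289 = 17
|V_4V_1| = √((0)² + (-19)²) = √361 = 19
Perimeter = 11 + 5 + 17 + 19 = 52.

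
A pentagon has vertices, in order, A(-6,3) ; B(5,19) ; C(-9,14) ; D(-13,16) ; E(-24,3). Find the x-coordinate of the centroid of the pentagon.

Apply the surveyor's formula. First the cross-terms c_i = x_i·y_{i+1} − x_{i+1}·y_i:
  -129, 241, 38, 345, -54  ⇒  2A = 441, A = 220.5.
Then Σ (x_i + x_{i+1})·c_i = -12816, so x̄ = -12816 / (6·220.5) = -1424/147.

-1424/147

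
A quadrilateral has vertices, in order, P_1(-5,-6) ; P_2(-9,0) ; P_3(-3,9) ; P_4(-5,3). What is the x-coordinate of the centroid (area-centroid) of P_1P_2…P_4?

Apply the shoelace (surveyor's) formula. First the cross-terms c_i = x_i·y_{i+1} − x_{i+1}·y_i:
  -54, -81, 36, 45  ⇒  2A = -54, A = -27.
Then Σ (x_i + x_{i+1})·c_i = 990, so x̄ = 990 / (6·(-27)) = -55/9.

-55/9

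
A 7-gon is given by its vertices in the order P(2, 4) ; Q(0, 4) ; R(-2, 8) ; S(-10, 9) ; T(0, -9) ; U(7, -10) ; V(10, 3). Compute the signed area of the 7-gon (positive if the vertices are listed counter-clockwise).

P→Q: (2)(4) − (0)(4) = 8
Q→R: (0)(8) − (-2)(4) = 8
R→S: (-2)(9) − (-10)(8) = 62
S→T: (-10)(-9) − (0)(9) = 90
T→U: (0)(-10) − (7)(-9) = 63
U→V: (7)(3) − (10)(-10) = 121
V→P: (10)(4) − (2)(3) = 34
Σ = 386
Signed area = Σ/2 = 193 (positive ⇒ counter-clockwise traversal).

193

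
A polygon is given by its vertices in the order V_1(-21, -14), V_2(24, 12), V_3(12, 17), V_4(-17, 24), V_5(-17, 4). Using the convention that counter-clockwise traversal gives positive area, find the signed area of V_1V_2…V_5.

Apply the shoelace (surveyor's) formula: 2A = Σ (x_i·y_{i+1} − x_{i+1}·y_i), indices taken mod 5.
Σ = (84) + (264) + (577) + (340) + (322) = 1587
Signed area = Σ/2 = 793.5 (positive ⇒ counter-clockwise traversal).

793.5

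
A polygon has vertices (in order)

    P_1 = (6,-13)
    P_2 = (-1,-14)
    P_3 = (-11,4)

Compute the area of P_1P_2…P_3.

Apply the shoelace (surveyor's) formula: 2A = Σ (x_i·y_{i+1} − x_{i+1}·y_i), indices taken mod 3.
Cross-terms: -97, -158, 119  ⇒  Σ = -136
Area = |Σ|/2 = 68.

68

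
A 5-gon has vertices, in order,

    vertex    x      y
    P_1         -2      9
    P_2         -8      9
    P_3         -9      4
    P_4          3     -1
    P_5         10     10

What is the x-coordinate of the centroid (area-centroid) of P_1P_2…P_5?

0.06

Apply Gauss's area formula. First the cross-terms c_i = x_i·y_{i+1} − x_{i+1}·y_i:
  54, 49, -3, 40, 110  ⇒  2A = 250, A = 125.
Then Σ (x_i + x_{i+1})·c_i = 45, so x̄ = 45 / (6·125) = 0.06.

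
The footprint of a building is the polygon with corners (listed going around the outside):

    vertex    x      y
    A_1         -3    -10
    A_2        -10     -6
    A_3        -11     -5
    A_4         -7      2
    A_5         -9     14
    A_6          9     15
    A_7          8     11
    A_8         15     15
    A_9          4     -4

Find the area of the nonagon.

367

Cross-terms: -82, -16, -57, -80, -261, -21, -45, -120, -52  ⇒  Σ = -734
Area = |Σ|/2 = 367.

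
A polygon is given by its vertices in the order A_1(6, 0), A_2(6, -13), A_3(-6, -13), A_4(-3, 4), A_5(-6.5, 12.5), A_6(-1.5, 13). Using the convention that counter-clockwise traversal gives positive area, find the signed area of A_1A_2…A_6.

Σ = (-78) + (-156) + (-63) + (-11.5) + (-65.75) + (-78) = -452.25
Signed area = Σ/2 = -226.125 (negative ⇒ clockwise traversal).

-226.125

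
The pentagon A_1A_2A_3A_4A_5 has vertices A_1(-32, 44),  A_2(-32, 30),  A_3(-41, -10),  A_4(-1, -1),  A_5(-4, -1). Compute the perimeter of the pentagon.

|A_1A_2| = √((0)² + (-14)²) = √196 = 14
|A_2A_3| = √((-9)² + (-40)²) = √1681 = 41
|A_3A_4| = √((40)² + (9)²) = √1681 = 41
|A_4A_5| = √((-3)² + (0)²) = √9 = 3
|A_5A_1| = √((-28)² + (45)²) = √2809 = 53
Perimeter = 14 + 41 + 41 + 3 + 53 = 152.

152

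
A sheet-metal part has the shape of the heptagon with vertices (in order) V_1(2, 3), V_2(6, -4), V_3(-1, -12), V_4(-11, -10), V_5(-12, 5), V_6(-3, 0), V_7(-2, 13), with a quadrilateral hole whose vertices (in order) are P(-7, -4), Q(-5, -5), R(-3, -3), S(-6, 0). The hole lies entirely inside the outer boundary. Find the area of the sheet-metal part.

Outer boundary:
Apply the shoelace (surveyor's) formula: 2A = Σ (x_i·y_{i+1} − x_{i+1}·y_i), indices taken mod 7.
Cross-terms: -26, -76, -122, -175, 15, -39, -32  ⇒  Σ = -455
Area = |Σ|/2 = 227.5.
Hole:
Apply the surveyor's formula: 2A = Σ (x_i·y_{i+1} − x_{i+1}·y_i), indices taken mod 4.
Σ = (15) + (0) + (-18) + (24) = 21
Area = |Σ|/2 = 10.5.
Net area = 227.5 − 10.5 = 217.

217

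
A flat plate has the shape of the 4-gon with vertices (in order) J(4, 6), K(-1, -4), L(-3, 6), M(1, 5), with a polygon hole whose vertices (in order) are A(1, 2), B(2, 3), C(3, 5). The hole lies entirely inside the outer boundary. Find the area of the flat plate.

31

Outer boundary:
Apply Gauss's area formula: 2A = Σ (x_i·y_{i+1} − x_{i+1}·y_i), indices taken mod 4.
Σ = (-10) + (-18) + (-21) + (-14) = -63
Area = |Σ|/2 = 31.5.
Hole:
Apply Gauss's area formula: 2A = Σ (x_i·y_{i+1} − x_{i+1}·y_i), indices taken mod 3.
Σ = (-1) + (1) + (1) = 1
Area = |Σ|/2 = 0.5.
Net area = 31.5 − 0.5 = 31.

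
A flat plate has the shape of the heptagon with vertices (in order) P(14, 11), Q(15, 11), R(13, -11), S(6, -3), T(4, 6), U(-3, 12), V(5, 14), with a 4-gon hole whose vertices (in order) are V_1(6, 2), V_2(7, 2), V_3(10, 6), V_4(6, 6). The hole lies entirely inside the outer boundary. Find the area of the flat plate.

200.5

Outer boundary:
Apply the shoelace formula: 2A = Σ (x_i·y_{i+1} − x_{i+1}·y_i), indices taken mod 7.
P→Q: (14)(11) − (15)(11) = -11
Q→R: (15)(-11) − (13)(11) = -308
R→S: (13)(-3) − (6)(-11) = 27
S→T: (6)(6) − (4)(-3) = 48
T→U: (4)(12) − (-3)(6) = 66
U→V: (-3)(14) − (5)(12) = -102
V→P: (5)(11) − (14)(14) = -141
Σ = -421
Area = |Σ|/2 = 210.5.
Hole:
Apply the shoelace formula: 2A = Σ (x_i·y_{i+1} − x_{i+1}·y_i), indices taken mod 4.
Σ = (-2) + (22) + (24) + (-24) = 20
Area = |Σ|/2 = 10.
Net area = 210.5 − 10 = 200.5.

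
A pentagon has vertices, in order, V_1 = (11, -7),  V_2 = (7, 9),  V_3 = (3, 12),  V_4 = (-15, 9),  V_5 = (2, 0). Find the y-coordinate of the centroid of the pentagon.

Apply Gauss's area formula. First the cross-terms c_i = x_i·y_{i+1} − x_{i+1}·y_i:
  148, 57, 207, -18, -14  ⇒  2A = 380, A = 190.
Then Σ (y_i + y_{i+1})·c_i = 5776, so ȳ = 5776 / (6·190) = 76/15.

76/15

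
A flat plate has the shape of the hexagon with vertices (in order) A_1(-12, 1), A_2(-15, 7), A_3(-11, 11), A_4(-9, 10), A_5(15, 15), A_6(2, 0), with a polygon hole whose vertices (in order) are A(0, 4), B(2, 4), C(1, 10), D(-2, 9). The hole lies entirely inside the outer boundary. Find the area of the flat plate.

226

Outer boundary:
Σ = (-69) + (-88) + (-11) + (-285) + (-30) + (2) = -481
Area = |Σ|/2 = 240.5.
Hole:
Cross-terms: -8, 16, 29, -8  ⇒  Σ = 29
Area = |Σ|/2 = 14.5.
Net area = 240.5 − 14.5 = 226.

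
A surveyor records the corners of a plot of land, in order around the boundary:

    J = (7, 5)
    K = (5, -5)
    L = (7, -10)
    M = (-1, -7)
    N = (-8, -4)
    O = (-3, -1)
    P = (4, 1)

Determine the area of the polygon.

88

J→K: (7)(-5) − (5)(5) = -60
K→L: (5)(-10) − (7)(-5) = -15
L→M: (7)(-7) − (-1)(-10) = -59
M→N: (-1)(-4) − (-8)(-7) = -52
N→O: (-8)(-1) − (-3)(-4) = -4
O→P: (-3)(1) − (4)(-1) = 1
P→J: (4)(5) − (7)(1) = 13
Σ = -176
Area = |Σ|/2 = 88.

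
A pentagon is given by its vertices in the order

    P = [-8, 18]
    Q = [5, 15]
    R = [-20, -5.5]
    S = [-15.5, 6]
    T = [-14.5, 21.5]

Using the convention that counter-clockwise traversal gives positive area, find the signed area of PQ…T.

-239

Apply the surveyor's formula: 2A = Σ (x_i·y_{i+1} − x_{i+1}·y_i), indices taken mod 5.
Σ = (-210) + (272.5) + (-205.25) + (-246.25) + (-89) = -478
Signed area = Σ/2 = -239 (negative ⇒ clockwise traversal).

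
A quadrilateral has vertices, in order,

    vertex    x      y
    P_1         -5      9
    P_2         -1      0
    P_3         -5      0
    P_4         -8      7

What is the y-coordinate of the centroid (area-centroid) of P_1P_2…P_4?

Apply the surveyor's formula. First the cross-terms c_i = x_i·y_{i+1} − x_{i+1}·y_i:
  9, 0, -35, -37  ⇒  2A = -63, A = -31.5.
Then Σ (y_i + y_{i+1})·c_i = -756, so ȳ = -756 / (6·(-31.5)) = 4.

4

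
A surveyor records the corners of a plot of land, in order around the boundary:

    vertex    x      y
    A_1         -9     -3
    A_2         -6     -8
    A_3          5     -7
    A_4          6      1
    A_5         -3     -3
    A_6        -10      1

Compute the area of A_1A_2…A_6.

87

Apply the shoelace (surveyor's) formula: 2A = Σ (x_i·y_{i+1} − x_{i+1}·y_i), indices taken mod 6.
Σ = (54) + (82) + (47) + (-15) + (-33) + (39) = 174
Area = |Σ|/2 = 87.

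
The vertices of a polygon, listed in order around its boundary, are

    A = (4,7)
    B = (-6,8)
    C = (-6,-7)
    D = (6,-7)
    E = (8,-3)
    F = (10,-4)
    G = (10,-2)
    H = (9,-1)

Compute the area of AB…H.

Apply the shoelace formula: 2A = Σ (x_i·y_{i+1} − x_{i+1}·y_i), indices taken mod 8.
Σ = (74) + (90) + (84) + (38) + (-2) + (20) + (8) + (67) = 379
Area = |Σ|/2 = 189.5.

189.5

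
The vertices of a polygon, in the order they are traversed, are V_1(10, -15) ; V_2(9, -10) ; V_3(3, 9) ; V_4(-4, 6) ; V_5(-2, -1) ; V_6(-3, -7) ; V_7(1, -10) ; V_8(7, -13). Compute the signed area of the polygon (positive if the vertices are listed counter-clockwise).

173

Apply the shoelace formula: 2A = Σ (x_i·y_{i+1} − x_{i+1}·y_i), indices taken mod 8.
Σ = (35) + (111) + (54) + (16) + (11) + (37) + (57) + (25) = 346
Signed area = Σ/2 = 173 (positive ⇒ counter-clockwise traversal).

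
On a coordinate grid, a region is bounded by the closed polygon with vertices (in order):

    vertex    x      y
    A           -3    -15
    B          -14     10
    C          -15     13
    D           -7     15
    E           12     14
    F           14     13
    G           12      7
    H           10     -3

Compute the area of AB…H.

Apply the shoelace formula: 2A = Σ (x_i·y_{i+1} − x_{i+1}·y_i), indices taken mod 8.
A→B: (-3)(10) − (-14)(-15) = -240
B→C: (-14)(13) − (-15)(10) = -32
C→D: (-15)(15) − (-7)(13) = -134
D→E: (-7)(14) − (12)(15) = -278
E→F: (12)(13) − (14)(14) = -40
F→G: (14)(7) − (12)(13) = -58
G→H: (12)(-3) − (10)(7) = -106
H→A: (10)(-15) − (-3)(-3) = -159
Σ = -1047
Area = |Σ|/2 = 523.5.

523.5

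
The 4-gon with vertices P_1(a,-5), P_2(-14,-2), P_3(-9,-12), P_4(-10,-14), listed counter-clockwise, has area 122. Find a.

The doubled signed area Σ (x_i y_{i+1} − x_{i+1} y_i) is linear in a.
With a=0 it equals 136; the coefficient of a is 12 (from the two edges through P_1).
So 12·a + 136 = 2·122 = 244 ⇒ a = 9.

9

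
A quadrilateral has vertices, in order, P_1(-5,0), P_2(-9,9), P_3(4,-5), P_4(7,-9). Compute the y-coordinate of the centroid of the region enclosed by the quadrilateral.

-25/123

Apply the shoelace (surveyor's) formula. First the cross-terms c_i = x_i·y_{i+1} − x_{i+1}·y_i:
  -45, 9, -1, -45  ⇒  2A = -82, A = -41.
Then Σ (y_i + y_{i+1})·c_i = 50, so ȳ = 50 / (6·(-41)) = -25/123.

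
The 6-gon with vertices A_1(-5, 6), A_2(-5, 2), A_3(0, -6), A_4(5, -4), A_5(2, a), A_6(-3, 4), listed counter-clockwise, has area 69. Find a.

5

The doubled signed area Σ (x_i y_{i+1} − x_{i+1} y_i) is linear in a.
With a=0 it equals 98; the coefficient of a is 8 (from the two edges through A_5).
So 8·a + 98 = 2·69 = 138 ⇒ a = 5.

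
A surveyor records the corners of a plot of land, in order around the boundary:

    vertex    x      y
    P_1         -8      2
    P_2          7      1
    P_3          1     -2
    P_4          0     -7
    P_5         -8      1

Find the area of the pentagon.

Apply the shoelace (surveyor's) formula: 2A = Σ (x_i·y_{i+1} − x_{i+1}·y_i), indices taken mod 5.
Σ = (-22) + (-15) + (-7) + (-56) + (-8) = -108
Area = |Σ|/2 = 54.

54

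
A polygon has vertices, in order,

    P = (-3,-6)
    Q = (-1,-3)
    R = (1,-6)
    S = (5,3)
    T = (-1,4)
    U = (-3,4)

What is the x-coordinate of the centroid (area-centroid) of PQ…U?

11/53

Apply the shoelace formula. First the cross-terms c_i = x_i·y_{i+1} − x_{i+1}·y_i:
  3, 9, 33, 23, 8, 30  ⇒  2A = 106, A = 53.
Then Σ (x_i + x_{i+1})·c_i = 66, so x̄ = 66 / (6·53) = 11/53.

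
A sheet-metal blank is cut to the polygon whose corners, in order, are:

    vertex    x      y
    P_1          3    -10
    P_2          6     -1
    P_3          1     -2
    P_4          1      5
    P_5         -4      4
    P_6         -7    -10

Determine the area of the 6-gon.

Cross-terms: 57, -11, 7, 24, 68, 100  ⇒  Σ = 245
Area = |Σ|/2 = 122.5.

122.5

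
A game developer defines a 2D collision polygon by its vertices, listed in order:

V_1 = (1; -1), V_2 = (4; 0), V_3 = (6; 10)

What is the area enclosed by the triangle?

14

Apply the shoelace (surveyor's) formula: 2A = Σ (x_i·y_{i+1} − x_{i+1}·y_i), indices taken mod 3.
Σ = (4) + (40) + (-16) = 28
Area = |Σ|/2 = 14.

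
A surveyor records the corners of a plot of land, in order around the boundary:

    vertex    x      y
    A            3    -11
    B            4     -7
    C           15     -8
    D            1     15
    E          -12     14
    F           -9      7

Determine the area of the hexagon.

Σ = (23) + (73) + (233) + (194) + (42) + (78) = 643
Area = |Σ|/2 = 321.5.

321.5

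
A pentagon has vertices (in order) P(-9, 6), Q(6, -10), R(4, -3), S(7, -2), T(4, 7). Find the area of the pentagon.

116.5

Apply the surveyor's formula: 2A = Σ (x_i·y_{i+1} − x_{i+1}·y_i), indices taken mod 5.
Cross-terms: 54, 22, 13, 57, 87  ⇒  Σ = 233
Area = |Σ|/2 = 116.5.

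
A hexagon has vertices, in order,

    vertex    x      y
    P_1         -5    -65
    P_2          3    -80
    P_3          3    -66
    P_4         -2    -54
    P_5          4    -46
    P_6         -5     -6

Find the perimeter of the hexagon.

|P_1P_2| = √((8)² + (-15)²) = √289 = 17
|P_2P_3| = √((0)² + (14)²) = √196 = 14
|P_3P_4| = √((-5)² + (12)²) = √169 = 13
|P_4P_5| = √((6)² + (8)²) = √100 = 10
|P_5P_6| = √((-9)² + (40)²) = √1681 = 41
|P_6P_1| = √((0)² + (-59)²) = √3481 = 59
Perimeter = 17 + 14 + 13 + 10 + 41 + 59 = 154.

154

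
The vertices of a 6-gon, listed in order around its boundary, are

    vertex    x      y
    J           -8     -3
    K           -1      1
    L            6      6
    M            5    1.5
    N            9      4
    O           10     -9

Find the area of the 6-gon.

130.25

Apply the shoelace (surveyor's) formula: 2A = Σ (x_i·y_{i+1} − x_{i+1}·y_i), indices taken mod 6.
J→K: (-8)(1) − (-1)(-3) = -11
K→L: (-1)(6) − (6)(1) = -12
L→M: (6)(1.5) − (5)(6) = -21
M→N: (5)(4) − (9)(1.5) = 6.5
N→O: (9)(-9) − (10)(4) = -121
O→J: (10)(-3) − (-8)(-9) = -102
Σ = -260.5
Area = |Σ|/2 = 130.25.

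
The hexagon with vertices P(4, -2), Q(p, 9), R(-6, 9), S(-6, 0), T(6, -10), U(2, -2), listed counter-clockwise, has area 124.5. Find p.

The doubled signed area Σ (x_i y_{i+1} − x_{i+1} y_i) is linear in p.
With p=0 it equals 216; the coefficient of p is 11 (from the two edges through Q).
So 11·p + 216 = 2·124.5 = 249 ⇒ p = 3.

3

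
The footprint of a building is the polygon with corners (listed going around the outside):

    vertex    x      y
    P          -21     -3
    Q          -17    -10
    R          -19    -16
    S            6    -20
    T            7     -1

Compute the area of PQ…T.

404.5

Cross-terms: 159, 82, 476, 134, -42  ⇒  Σ = 809
Area = |Σ|/2 = 404.5.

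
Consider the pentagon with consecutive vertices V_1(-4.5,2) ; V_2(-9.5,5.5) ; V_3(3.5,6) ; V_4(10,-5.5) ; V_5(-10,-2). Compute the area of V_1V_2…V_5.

Σ = (-5.75) + (-76.25) + (-79.25) + (-75) + (-29) = -265.25
Area = |Σ|/2 = 132.625.

132.625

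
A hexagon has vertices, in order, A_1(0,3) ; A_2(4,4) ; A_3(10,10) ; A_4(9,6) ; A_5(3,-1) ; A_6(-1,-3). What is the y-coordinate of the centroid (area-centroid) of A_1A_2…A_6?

Apply Gauss's area formula. First the cross-terms c_i = x_i·y_{i+1} − x_{i+1}·y_i:
  -12, 0, -30, -27, -10, -3  ⇒  2A = -82, A = -41.
Then Σ (y_i + y_{i+1})·c_i = -659, so ȳ = -659 / (6·(-41)) = 659/246.

659/246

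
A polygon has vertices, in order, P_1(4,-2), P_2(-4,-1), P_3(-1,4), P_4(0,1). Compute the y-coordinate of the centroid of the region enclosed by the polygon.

Apply the shoelace formula. First the cross-terms c_i = x_i·y_{i+1} − x_{i+1}·y_i:
  -12, -17, -1, -4  ⇒  2A = -34, A = -17.
Then Σ (y_i + y_{i+1})·c_i = -16, so ȳ = -16 / (6·(-17)) = 8/51.

8/51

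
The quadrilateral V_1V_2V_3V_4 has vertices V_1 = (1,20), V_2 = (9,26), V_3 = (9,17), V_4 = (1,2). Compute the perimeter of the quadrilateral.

54

|V_1V_2| = √((8)² + (6)²) = √100 = 10
|V_2V_3| = √((0)² + (-9)²) = √81 = 9
|V_3V_4| = √((-8)² + (-15)²) = √289 = 17
|V_4V_1| = √((0)² + (18)²) = √324 = 18
Perimeter = 10 + 9 + 17 + 18 = 54.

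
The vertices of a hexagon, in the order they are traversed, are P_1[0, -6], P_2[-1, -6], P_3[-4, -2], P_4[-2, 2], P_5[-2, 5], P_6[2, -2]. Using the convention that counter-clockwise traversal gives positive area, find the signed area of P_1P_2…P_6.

-32

Apply the shoelace (surveyor's) formula: 2A = Σ (x_i·y_{i+1} − x_{i+1}·y_i), indices taken mod 6.
Σ = (-6) + (-22) + (-12) + (-6) + (-6) + (-12) = -64
Signed area = Σ/2 = -32 (negative ⇒ clockwise traversal).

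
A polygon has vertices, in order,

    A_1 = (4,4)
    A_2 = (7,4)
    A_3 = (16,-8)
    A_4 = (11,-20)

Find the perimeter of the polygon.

|A_1A_2| = √((3)² + (0)²) = √9 = 3
|A_2A_3| = √((9)² + (-12)²) = √225 = 15
|A_3A_4| = √((-5)² + (-12)²) = √169 = 13
|A_4A_1| = √((-7)² + (24)²) = √625 = 25
Perimeter = 3 + 15 + 13 + 25 = 56.

56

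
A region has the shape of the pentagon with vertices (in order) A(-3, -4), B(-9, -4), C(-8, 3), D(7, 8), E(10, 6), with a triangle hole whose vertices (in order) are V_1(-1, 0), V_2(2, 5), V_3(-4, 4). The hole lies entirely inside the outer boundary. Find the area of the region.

Outer boundary:
A→B: (-3)(-4) − (-9)(-4) = -24
B→C: (-9)(3) − (-8)(-4) = -59
C→D: (-8)(8) − (7)(3) = -85
D→E: (7)(6) − (10)(8) = -38
E→A: (10)(-4) − (-3)(6) = -22
Σ = -228
Area = |Σ|/2 = 114.
Hole:
Cross-terms: -5, 28, 4  ⇒  Σ = 27
Area = |Σ|/2 = 13.5.
Net area = 114 − 13.5 = 100.5.

100.5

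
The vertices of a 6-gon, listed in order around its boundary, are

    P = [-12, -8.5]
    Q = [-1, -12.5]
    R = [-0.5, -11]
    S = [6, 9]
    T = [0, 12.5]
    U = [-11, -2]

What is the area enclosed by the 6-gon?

244.875

Apply the shoelace formula: 2A = Σ (x_i·y_{i+1} − x_{i+1}·y_i), indices taken mod 6.
Cross-terms: 141.5, 4.75, 61.5, 75, 137.5, 69.5  ⇒  Σ = 489.75
Area = |Σ|/2 = 244.875.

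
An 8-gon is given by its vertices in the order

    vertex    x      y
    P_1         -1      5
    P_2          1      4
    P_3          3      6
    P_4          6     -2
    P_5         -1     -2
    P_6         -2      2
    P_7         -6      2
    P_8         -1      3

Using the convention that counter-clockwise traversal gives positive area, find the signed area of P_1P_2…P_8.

-43.5

Cross-terms: -9, -6, -42, -14, -6, 8, -16, -2  ⇒  Σ = -87
Signed area = Σ/2 = -43.5 (negative ⇒ clockwise traversal).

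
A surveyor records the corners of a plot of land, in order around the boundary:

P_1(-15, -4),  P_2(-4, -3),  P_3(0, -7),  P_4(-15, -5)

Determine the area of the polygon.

P_1→P_2: (-15)(-3) − (-4)(-4) = 29
P_2→P_3: (-4)(-7) − (0)(-3) = 28
P_3→P_4: (0)(-5) − (-15)(-7) = -105
P_4→P_1: (-15)(-4) − (-15)(-5) = -15
Σ = -63
Area = |Σ|/2 = 31.5.

31.5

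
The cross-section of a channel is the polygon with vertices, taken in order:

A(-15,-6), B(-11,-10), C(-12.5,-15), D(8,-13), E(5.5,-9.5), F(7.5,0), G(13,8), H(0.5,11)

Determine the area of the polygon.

Apply the surveyor's formula: 2A = Σ (x_i·y_{i+1} − x_{i+1}·y_i), indices taken mod 8.
Cross-terms: 84, 40, 282.5, -4.5, 71.25, 60, 139, 162  ⇒  Σ = 834.25
Area = |Σ|/2 = 417.125.

417.125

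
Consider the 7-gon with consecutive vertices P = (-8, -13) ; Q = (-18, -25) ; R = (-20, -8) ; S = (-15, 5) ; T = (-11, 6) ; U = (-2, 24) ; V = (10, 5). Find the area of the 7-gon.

Σ = (-34) + (-356) + (-220) + (-35) + (-252) + (-250) + (-90) = -1237
Area = |Σ|/2 = 618.5.

618.5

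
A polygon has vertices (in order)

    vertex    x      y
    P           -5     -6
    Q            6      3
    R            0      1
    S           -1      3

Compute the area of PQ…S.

Σ = (21) + (6) + (1) + (21) = 49
Area = |Σ|/2 = 24.5.

24.5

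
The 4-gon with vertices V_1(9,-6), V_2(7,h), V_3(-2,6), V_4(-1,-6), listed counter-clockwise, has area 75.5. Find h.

-1

The doubled signed area Σ (x_i y_{i+1} − x_{i+1} y_i) is linear in h.
With h=0 it equals 162; the coefficient of h is 11 (from the two edges through V_2).
So 11·h + 162 = 2·75.5 = 151 ⇒ h = -1.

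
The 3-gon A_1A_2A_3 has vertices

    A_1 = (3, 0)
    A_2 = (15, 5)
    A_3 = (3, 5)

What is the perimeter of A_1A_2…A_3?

30

|A_1A_2| = √((12)² + (5)²) = √169 = 13
|A_2A_3| = √((-12)² + (0)²) = √144 = 12
|A_3A_1| = √((0)² + (-5)²) = √25 = 5
Perimeter = 13 + 12 + 5 = 30.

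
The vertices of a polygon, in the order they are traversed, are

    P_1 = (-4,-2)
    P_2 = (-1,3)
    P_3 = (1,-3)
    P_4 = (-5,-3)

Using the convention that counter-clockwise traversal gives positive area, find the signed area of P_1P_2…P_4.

-17

Apply Gauss's area formula: 2A = Σ (x_i·y_{i+1} − x_{i+1}·y_i), indices taken mod 4.
P_1→P_2: (-4)(3) − (-1)(-2) = -14
P_2→P_3: (-1)(-3) − (1)(3) = 0
P_3→P_4: (1)(-3) − (-5)(-3) = -18
P_4→P_1: (-5)(-2) − (-4)(-3) = -2
Σ = -34
Signed area = Σ/2 = -17 (negative ⇒ clockwise traversal).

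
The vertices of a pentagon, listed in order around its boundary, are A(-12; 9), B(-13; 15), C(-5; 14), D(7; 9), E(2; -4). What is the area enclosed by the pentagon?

194.5

Cross-terms: -63, -107, -143, -46, -30  ⇒  Σ = -389
Area = |Σ|/2 = 194.5.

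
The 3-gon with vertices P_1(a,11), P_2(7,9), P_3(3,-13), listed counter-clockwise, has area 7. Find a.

Write out the shoelace sum; only the two edges meeting at P_1 involve a:
2·Area = [(3·11 − a·(-13)) + (a·9 − 7·11)] + -118
       = 22·a + -162 = 14
⇒ a = 8.

8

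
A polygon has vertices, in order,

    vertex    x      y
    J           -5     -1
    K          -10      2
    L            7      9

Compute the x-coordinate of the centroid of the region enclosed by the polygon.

Apply the surveyor's formula. First the cross-terms c_i = x_i·y_{i+1} − x_{i+1}·y_i:
  -20, -104, 38  ⇒  2A = -86, A = -43.
Then Σ (x_i + x_{i+1})·c_i = 688, so x̄ = 688 / (6·(-43)) = -8/3.

-8/3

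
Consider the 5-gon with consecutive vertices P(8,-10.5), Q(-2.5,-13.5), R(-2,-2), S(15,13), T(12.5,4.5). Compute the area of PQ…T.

Apply the shoelace (surveyor's) formula: 2A = Σ (x_i·y_{i+1} − x_{i+1}·y_i), indices taken mod 5.
Σ = (-134.25) + (-22) + (4) + (-95) + (-167.25) = -414.5
Area = |Σ|/2 = 207.25.

207.25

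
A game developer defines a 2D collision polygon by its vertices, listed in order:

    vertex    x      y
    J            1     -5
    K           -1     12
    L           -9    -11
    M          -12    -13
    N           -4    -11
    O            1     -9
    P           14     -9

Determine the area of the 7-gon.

147

Apply the surveyor's formula: 2A = Σ (x_i·y_{i+1} − x_{i+1}·y_i), indices taken mod 7.
Σ = (7) + (119) + (-15) + (80) + (47) + (117) + (-61) = 294
Area = |Σ|/2 = 147.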